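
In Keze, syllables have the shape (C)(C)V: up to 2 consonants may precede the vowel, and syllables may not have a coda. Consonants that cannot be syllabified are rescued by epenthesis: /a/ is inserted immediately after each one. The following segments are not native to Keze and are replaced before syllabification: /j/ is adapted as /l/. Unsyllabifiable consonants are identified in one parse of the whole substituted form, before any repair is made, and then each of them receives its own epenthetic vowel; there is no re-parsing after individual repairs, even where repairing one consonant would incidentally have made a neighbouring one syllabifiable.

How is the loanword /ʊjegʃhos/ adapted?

ʊlegaʃhosa

Substitution: /j/ → /l/, giving /ʊlegʃhos/.
Syllabifying with onset maximization leaves /g/, /s/ stranded (no codas are permitted; onsets may contain at most 2 consonants).
Each unlicensed consonant becomes the onset of a new syllable: /g/ → /ga/, /s/ → /sa/.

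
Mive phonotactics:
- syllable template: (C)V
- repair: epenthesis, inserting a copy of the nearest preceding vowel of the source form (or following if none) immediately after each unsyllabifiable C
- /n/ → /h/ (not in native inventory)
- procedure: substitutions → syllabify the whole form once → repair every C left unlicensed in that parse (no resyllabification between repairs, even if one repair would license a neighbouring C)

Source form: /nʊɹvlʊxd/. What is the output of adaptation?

hʊɹʊvʊlʊxʊdʊ

Substitution: /n/ → /h/, giving /hʊɹvlʊxd/.
Under (C)V, the unsyllabifiable consonants are /ɹ/, /v/, /x/, /d/ (no codas are permitted; onsets are limited to one consonant).
Inserting the epenthetic vowel yields /ɹ/ → /ɹʊ/, /v/ → /vʊ/, /x/ → /xʊ/, /d/ → /dʊ/.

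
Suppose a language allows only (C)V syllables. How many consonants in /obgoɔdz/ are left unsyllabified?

3

Syllabifying with onset maximization leaves /b/, /d/, /z/ stranded (no codas are permitted; onsets are limited to one consonant).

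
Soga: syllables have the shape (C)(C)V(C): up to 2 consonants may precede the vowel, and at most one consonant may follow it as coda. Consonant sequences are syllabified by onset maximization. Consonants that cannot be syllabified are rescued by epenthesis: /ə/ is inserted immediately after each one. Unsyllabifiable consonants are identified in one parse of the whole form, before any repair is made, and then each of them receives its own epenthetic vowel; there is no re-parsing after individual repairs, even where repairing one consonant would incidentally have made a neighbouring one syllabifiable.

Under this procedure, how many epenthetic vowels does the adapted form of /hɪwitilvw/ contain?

The unsyllabifiable consonants are /v/, /w/; each receives one epenthetic vowel.

2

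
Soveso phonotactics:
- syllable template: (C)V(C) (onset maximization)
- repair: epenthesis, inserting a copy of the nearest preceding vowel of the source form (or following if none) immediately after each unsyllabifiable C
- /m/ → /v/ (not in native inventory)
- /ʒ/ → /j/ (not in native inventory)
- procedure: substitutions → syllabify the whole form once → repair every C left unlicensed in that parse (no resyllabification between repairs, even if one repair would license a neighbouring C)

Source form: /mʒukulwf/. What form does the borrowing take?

Substitution: /m/ → /v/, /ʒ/ → /j/, giving /vjukulwf/.
Under (C)V(C), the unsyllabifiable consonants are /v/, /w/, /f/ (at most one coda consonant is licensed; onsets are limited to one consonant).
Each unlicensed consonant becomes the onset of a new syllable: /v/ → /vu/, /w/ → /wu/, /f/ → /fu/.

vujukulwufu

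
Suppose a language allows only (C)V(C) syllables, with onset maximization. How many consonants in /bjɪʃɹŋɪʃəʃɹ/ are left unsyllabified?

Under (C)V(C), the unsyllabifiable consonants are /b/, /ɹ/, /ɹ/ (at most one coda consonant is licensed; onsets are limited to one consonant).

3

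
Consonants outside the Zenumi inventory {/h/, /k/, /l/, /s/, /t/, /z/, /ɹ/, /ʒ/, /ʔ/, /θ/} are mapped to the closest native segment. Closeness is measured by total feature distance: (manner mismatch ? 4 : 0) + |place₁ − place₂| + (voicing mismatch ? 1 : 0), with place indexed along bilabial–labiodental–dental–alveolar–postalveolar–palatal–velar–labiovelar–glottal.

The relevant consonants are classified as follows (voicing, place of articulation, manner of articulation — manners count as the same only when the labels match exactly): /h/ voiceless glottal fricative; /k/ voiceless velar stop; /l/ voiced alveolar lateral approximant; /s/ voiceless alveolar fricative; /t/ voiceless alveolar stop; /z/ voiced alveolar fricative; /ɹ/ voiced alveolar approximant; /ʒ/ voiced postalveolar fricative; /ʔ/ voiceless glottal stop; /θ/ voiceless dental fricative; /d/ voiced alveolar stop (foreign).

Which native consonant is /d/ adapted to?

/t/ is closest: same manner (stop), place distance 0 (alveolar→alveolar), voicing differs (+1); total 1. Next closest is /k/ at distance 4.

t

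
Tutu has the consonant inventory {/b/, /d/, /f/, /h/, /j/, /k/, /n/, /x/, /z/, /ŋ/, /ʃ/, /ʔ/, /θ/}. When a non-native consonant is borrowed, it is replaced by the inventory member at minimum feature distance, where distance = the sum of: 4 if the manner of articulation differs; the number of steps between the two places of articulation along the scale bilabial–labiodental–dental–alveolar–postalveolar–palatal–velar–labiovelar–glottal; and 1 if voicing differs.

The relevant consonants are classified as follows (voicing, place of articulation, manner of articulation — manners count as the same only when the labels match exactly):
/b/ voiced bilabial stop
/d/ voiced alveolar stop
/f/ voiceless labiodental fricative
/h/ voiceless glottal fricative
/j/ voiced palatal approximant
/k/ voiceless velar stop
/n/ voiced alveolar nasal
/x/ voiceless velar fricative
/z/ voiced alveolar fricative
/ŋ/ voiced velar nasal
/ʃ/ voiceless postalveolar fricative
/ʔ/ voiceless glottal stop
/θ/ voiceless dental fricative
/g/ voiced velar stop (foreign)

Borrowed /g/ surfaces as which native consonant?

k

/k/ is closest: same manner (stop), place distance 0 (velar→velar), voicing differs (+1); total 1. Next closest is /d/ at distance 3.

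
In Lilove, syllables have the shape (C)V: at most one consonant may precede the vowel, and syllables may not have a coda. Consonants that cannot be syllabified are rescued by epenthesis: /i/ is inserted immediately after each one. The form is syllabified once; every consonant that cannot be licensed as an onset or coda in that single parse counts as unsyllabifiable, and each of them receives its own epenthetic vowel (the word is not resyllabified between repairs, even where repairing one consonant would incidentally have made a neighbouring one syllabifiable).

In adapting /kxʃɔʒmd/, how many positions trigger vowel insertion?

The unsyllabifiable consonants are /k/, /x/, /ʒ/, /m/, /d/; each receives one epenthetic vowel.

5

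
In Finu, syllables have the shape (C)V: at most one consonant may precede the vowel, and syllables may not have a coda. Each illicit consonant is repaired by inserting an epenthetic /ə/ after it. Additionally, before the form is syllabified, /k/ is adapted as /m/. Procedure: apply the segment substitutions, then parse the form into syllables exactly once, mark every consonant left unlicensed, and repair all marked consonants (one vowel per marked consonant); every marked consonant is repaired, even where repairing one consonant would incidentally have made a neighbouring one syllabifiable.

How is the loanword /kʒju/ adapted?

Substitution: /k/ → /m/, giving /mʒju/.
Syllabifying with onset maximization leaves /m/, /ʒ/ stranded (no codas are permitted; onsets are limited to one consonant).
Epenthesis after each stranded consonant: /m/ → /mə/, /ʒ/ → /ʒə/.

məʒəju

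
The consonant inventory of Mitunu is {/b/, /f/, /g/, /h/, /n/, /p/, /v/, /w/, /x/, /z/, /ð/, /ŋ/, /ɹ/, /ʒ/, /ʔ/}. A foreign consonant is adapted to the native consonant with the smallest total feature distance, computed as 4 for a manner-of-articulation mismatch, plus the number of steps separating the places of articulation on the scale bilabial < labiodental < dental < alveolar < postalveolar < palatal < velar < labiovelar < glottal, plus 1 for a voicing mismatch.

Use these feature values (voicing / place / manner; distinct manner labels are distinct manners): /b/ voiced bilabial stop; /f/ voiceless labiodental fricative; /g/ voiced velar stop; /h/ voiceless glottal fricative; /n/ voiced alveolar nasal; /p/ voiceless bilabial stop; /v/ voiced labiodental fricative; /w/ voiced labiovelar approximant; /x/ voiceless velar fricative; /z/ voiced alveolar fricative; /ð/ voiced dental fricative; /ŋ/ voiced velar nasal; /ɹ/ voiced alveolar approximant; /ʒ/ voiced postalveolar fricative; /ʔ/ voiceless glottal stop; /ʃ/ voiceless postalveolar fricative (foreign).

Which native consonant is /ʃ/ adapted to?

ʒ

/ʒ/ is closest: same manner (fricative), place distance 0 (postalveolar→postalveolar), voicing differs (+1); total 1. Next closest is /x/ at distance 2.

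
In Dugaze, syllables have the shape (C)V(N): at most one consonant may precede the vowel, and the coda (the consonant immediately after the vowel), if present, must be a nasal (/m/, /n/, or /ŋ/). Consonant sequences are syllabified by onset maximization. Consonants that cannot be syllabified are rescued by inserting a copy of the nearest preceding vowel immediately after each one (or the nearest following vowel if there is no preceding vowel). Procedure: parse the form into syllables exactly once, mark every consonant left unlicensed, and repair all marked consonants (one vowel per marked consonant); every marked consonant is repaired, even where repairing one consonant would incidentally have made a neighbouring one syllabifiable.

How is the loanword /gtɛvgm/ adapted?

gɛtɛvɛgɛmɛ

The consonants /g/, /v/, /g/, /m/ cannot be parsed into a legal (C)V(N) syllable (only a nasal (/m/, /n/, or /ŋ/) is licensed in coda position; onsets are limited to one consonant).
Each unlicensed consonant becomes the onset of a new syllable: /g/ → /gɛ/, /v/ → /vɛ/, /g/ → /gɛ/, /m/ → /mɛ/.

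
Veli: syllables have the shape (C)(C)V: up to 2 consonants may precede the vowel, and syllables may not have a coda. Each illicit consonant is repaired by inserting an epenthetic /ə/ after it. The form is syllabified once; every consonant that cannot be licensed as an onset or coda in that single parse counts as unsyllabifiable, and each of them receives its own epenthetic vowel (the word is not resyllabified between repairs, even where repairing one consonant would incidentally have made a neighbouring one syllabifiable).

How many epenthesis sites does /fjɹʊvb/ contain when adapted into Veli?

The unsyllabifiable consonants are /f/, /v/, /b/; each receives one epenthetic vowel.

3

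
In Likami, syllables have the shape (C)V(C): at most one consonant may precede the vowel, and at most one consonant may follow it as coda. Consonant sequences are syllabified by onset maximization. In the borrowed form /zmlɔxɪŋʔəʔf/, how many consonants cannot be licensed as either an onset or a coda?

3

Under (C)V(C), the unsyllabifiable consonants are /z/, /m/, /f/ (at most one coda consonant is licensed; onsets are limited to one consonant).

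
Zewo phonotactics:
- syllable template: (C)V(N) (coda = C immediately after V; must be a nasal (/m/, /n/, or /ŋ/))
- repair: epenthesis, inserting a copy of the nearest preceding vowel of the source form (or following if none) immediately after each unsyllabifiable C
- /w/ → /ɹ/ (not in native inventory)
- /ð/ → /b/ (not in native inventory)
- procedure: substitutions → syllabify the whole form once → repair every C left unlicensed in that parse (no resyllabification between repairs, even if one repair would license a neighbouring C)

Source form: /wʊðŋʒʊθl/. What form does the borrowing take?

ɹʊbʊŋʊʒʊθʊlʊ

Substitution: /w/ → /ɹ/, /ð/ → /b/, giving /ɹʊbŋʒʊθl/.
Syllabifying with onset maximization leaves /b/, /ŋ/, /θ/, /l/ stranded (only a nasal (/m/, /n/, or /ŋ/) is licensed in coda position; onsets are limited to one consonant).
Inserting the epenthetic vowel yields /b/ → /bʊ/, /ŋ/ → /ŋʊ/, /θ/ → /θʊ/, /l/ → /lʊ/.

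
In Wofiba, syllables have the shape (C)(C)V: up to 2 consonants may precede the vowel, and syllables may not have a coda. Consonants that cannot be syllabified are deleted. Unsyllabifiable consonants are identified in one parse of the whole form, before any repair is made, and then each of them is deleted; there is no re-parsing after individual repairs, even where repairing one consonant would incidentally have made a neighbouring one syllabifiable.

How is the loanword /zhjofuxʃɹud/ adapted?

Under (C)(C)V, the unsyllabifiable consonants are /z/, /x/, /d/ (no codas are permitted; onsets may contain at most 2 consonants).
Each unlicensed consonant is deleted: /z/, /x/, /d/.

hjofuʃɹu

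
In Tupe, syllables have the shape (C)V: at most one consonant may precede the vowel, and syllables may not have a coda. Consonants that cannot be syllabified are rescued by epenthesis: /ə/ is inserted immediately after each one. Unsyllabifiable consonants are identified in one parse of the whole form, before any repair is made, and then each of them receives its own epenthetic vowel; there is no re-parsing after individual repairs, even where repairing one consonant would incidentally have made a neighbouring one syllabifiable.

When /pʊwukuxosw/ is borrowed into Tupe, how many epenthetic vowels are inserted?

The unsyllabifiable consonants are /s/, /w/; each receives one epenthetic vowel.

2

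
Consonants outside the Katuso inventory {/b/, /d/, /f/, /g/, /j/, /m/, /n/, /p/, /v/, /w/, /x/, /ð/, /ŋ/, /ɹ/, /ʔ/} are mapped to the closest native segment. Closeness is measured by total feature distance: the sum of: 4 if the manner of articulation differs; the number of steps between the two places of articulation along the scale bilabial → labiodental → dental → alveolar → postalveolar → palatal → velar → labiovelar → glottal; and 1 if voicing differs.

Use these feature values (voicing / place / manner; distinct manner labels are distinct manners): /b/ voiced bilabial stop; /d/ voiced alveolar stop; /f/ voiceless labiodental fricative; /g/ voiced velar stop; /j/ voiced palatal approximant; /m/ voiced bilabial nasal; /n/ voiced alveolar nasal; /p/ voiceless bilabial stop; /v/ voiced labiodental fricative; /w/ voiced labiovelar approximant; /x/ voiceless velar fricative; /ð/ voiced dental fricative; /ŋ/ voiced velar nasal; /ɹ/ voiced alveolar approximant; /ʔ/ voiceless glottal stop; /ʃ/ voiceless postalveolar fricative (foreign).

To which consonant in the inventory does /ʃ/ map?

/x/ is closest: same manner (fricative), place distance 2 (postalveolar→velar), same voicing; total 2. Next closest is /f/ at distance 3.

x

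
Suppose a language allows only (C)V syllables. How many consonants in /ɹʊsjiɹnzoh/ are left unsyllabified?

4

Syllabifying with onset maximization leaves /s/, /ɹ/, /n/, /h/ stranded (no codas are permitted; onsets are limited to one consonant).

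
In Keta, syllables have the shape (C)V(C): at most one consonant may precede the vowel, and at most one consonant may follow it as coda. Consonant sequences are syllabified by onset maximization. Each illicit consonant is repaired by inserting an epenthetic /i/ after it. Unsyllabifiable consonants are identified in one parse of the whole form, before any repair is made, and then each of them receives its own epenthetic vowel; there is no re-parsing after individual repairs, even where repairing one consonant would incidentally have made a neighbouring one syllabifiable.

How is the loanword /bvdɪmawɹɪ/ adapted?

Under (C)V(C), the unsyllabifiable consonants are /b/, /v/ (at most one coda consonant is licensed; onsets are limited to one consonant).
Epenthesis after each stranded consonant: /b/ → /bi/, /v/ → /vi/.

bividɪmawɹɪ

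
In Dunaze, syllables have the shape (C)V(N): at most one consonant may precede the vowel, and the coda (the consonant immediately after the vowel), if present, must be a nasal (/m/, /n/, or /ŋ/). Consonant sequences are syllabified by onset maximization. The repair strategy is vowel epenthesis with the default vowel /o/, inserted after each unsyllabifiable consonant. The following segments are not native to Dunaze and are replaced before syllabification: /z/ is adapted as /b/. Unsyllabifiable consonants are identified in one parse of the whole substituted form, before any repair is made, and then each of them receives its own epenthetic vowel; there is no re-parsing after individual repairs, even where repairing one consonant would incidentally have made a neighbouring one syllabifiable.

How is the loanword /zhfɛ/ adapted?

Substitution: /z/ → /b/, giving /bhfɛ/.
Syllabifying with onset maximization leaves /b/, /h/ stranded (only a nasal (/m/, /n/, or /ŋ/) is licensed in coda position; onsets are limited to one consonant).
Epenthesis after each stranded consonant: /b/ → /bo/, /h/ → /ho/.

bohofɛ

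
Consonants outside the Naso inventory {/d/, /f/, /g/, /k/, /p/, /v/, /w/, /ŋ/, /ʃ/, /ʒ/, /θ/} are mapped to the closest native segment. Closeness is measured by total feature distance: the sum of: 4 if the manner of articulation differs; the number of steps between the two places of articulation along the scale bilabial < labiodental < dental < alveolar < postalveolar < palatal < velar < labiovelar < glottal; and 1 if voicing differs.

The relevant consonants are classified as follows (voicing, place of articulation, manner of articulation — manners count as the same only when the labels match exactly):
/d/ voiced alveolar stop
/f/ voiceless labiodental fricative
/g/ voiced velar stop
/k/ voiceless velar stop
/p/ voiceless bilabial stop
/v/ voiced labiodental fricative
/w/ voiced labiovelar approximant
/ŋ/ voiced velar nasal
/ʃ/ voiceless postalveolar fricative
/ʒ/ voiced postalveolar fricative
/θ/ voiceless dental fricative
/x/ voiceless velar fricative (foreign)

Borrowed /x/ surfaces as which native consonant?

/ʃ/ is closest: same manner (fricative), place distance 2 (velar→postalveolar), same voicing; total 2. Next closest is /ʒ/ at distance 3.

ʃ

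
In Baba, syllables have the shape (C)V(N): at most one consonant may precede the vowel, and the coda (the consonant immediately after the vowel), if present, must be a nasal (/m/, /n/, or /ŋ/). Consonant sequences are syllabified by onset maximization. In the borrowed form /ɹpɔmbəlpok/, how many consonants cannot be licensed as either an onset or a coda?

Syllabifying with onset maximization leaves /ɹ/, /l/, /k/ stranded (only a nasal (/m/, /n/, or /ŋ/) is licensed in coda position; onsets are limited to one consonant).

3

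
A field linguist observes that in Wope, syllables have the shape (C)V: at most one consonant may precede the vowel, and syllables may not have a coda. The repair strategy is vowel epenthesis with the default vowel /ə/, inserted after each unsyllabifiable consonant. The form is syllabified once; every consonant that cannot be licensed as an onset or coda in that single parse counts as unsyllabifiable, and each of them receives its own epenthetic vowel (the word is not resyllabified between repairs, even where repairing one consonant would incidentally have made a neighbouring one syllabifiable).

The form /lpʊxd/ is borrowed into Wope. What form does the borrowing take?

Under (C)V, the unsyllabifiable consonants are /l/, /x/, /d/ (no codas are permitted; onsets are limited to one consonant).
Each unlicensed consonant becomes the onset of a new syllable: /l/ → /lə/, /x/ → /xə/, /d/ → /də/.

ləpʊxədə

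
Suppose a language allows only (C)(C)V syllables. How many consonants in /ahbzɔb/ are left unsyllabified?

2

Under (C)(C)V, the unsyllabifiable consonants are /h/, /b/ (no codas are permitted; onsets may contain at most 2 consonants).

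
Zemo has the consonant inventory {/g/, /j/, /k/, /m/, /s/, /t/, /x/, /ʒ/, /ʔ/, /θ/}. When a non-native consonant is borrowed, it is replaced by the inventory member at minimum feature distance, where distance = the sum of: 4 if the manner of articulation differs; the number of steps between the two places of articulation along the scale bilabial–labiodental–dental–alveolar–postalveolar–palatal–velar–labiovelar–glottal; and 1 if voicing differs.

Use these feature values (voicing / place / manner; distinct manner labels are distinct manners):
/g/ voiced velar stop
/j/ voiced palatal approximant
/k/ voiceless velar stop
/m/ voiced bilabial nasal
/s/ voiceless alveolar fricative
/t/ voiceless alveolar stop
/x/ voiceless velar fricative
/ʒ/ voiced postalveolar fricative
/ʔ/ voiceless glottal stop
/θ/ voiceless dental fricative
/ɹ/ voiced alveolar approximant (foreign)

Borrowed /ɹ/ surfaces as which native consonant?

/j/ is closest: same manner (approximant), place distance 2 (alveolar→palatal), same voicing; total 2. Next closest is /s/ at distance 5.

j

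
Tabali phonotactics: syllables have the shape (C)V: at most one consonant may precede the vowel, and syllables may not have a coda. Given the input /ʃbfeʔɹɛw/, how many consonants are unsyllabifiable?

Syllabifying with onset maximization leaves /ʃ/, /b/, /ʔ/, /w/ stranded (no codas are permitted; onsets are limited to one consonant).

4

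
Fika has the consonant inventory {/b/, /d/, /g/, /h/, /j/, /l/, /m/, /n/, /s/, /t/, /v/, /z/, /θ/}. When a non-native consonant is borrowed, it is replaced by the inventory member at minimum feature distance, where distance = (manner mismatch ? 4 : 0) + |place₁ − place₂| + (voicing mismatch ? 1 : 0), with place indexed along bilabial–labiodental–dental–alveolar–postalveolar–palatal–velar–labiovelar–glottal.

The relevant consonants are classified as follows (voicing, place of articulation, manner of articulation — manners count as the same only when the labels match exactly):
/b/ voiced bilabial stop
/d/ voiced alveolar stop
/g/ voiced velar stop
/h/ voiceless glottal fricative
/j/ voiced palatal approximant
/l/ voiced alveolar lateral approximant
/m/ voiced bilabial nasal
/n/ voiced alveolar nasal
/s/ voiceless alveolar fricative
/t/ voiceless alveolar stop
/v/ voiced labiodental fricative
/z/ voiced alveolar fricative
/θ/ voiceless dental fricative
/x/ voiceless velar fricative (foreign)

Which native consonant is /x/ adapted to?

/h/ is closest: same manner (fricative), place distance 2 (velar→glottal), same voicing; total 2. Next closest is /s/ at distance 3.

h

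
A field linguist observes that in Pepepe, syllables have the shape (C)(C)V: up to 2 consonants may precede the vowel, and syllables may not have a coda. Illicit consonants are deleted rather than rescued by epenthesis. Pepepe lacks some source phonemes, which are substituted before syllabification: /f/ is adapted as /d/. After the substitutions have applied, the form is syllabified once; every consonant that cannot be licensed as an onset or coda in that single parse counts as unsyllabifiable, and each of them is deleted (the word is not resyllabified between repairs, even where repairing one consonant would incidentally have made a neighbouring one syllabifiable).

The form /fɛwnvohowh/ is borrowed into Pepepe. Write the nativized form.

Substitution: /f/ → /d/, giving /dɛwnvohowh/.
Under (C)(C)V, the unsyllabifiable consonants are /w/, /w/, /h/ (no codas are permitted; onsets may contain at most 2 consonants).
Deletion applies to /w/, /w/, /h/.

dɛnvoho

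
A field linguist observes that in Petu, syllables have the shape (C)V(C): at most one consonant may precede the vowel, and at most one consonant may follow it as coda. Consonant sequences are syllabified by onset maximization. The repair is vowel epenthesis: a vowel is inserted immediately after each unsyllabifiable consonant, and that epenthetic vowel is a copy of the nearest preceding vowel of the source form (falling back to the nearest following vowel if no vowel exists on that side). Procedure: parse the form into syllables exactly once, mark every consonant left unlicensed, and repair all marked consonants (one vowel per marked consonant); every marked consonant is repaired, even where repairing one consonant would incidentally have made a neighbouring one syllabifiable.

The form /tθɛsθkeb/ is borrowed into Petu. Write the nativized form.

tɛθɛsθɛkeb

Syllabifying with onset maximization leaves /t/, /θ/ stranded (at most one coda consonant is licensed; onsets are limited to one consonant).
Epenthesis after each stranded consonant: /t/ → /tɛ/, /θ/ → /θɛ/.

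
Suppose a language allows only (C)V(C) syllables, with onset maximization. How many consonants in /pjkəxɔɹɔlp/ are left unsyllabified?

Under (C)V(C), the unsyllabifiable consonants are /p/, /j/, /p/ (at most one coda consonant is licensed; onsets are limited to one consonant).

3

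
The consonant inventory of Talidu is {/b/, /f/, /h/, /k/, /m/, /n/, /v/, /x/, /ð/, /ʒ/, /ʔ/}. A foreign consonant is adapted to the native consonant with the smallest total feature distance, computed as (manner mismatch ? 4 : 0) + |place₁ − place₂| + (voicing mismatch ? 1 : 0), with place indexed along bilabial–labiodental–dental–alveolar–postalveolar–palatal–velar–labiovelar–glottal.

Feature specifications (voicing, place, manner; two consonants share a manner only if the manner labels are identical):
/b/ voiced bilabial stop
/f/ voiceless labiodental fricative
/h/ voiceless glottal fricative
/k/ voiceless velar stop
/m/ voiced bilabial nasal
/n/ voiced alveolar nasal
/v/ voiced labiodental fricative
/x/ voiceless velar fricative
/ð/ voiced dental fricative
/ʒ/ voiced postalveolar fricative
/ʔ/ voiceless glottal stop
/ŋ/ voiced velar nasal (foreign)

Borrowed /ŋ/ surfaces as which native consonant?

/n/ is closest: same manner (nasal), place distance 3 (velar→alveolar), same voicing; total 3. Next closest is /k/ at distance 5.

n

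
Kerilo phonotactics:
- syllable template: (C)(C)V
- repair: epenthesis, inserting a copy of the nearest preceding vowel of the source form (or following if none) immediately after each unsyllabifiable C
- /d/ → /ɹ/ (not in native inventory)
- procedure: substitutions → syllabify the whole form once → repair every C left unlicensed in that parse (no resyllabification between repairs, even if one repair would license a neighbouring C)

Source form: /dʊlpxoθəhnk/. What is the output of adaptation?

Substitution: /d/ → /ɹ/, giving /ɹʊlpxoθəhnk/.
Under (C)(C)V, the unsyllabifiable consonants are /l/, /h/, /n/, /k/ (no codas are permitted; onsets may contain at most 2 consonants).
Inserting the epenthetic vowel yields /l/ → /lʊ/, /h/ → /hə/, /n/ → /nə/, /k/ → /kə/.

ɹʊlʊpxoθəhənəkə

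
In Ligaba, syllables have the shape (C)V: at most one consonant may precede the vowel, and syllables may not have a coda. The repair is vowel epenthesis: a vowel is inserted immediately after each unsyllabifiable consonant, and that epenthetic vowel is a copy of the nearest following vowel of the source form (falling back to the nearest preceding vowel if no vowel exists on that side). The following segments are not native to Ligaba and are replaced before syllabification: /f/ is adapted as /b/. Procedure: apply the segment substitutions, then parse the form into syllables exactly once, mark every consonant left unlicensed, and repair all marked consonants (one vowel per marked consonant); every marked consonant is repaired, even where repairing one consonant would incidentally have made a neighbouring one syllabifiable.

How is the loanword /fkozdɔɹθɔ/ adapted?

Substitution: /f/ → /b/, giving /bkozdɔɹθɔ/.
The consonants /b/, /z/, /ɹ/ cannot be parsed into a legal (C)V syllable (no codas are permitted; onsets are limited to one consonant).
Inserting the epenthetic vowel yields /b/ → /bo/, /z/ → /zɔ/, /ɹ/ → /ɹɔ/.

bokozɔdɔɹɔθɔ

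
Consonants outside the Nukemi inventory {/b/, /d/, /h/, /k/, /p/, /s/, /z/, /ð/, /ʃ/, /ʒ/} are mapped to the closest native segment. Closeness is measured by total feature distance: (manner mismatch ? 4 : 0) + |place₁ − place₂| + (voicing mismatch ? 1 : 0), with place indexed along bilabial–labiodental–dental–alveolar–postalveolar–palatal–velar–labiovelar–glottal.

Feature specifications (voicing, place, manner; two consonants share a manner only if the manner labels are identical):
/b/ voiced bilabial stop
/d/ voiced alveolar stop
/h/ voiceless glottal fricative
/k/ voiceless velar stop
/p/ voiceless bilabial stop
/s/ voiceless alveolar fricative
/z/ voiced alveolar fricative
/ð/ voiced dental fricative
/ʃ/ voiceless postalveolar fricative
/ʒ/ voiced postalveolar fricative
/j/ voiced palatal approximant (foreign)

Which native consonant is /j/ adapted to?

ʒ

/ʒ/ is closest: manner differs (approximant→fricative, +4), place distance 1 (palatal→postalveolar), same voicing; total 5. Next closest is /d/ at distance 6.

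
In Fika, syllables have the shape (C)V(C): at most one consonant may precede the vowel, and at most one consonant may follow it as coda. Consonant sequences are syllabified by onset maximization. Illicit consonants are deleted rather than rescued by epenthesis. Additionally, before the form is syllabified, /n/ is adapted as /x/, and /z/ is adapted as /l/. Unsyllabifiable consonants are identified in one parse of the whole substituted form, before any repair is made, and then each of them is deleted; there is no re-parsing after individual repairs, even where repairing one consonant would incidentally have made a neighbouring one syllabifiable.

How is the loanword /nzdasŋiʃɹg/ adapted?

dasŋiʃ

Substitution: /n/ → /x/, /z/ → /l/, giving /xldasŋiʃɹg/.
The consonants /x/, /l/, /ɹ/, /g/ cannot be parsed into a legal (C)V(C) syllable (at most one coda consonant is licensed; onsets are limited to one consonant).
Deleting the stranded consonants removes /x/, /l/, /ɹ/, /g/.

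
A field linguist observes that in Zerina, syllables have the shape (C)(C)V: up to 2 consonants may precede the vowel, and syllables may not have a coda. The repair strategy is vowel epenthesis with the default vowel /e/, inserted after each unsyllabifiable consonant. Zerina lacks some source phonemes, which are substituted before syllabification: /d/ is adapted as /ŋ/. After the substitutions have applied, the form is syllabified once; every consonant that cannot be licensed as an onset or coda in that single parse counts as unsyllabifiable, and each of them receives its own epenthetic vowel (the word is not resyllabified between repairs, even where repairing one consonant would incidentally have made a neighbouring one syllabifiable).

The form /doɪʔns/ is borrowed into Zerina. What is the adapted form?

Substitution: /d/ → /ŋ/, giving /ŋoɪʔns/.
Syllabifying with onset maximization leaves /ʔ/, /n/, /s/ stranded (no codas are permitted; onsets may contain at most 2 consonants).
Inserting the epenthetic vowel yields /ʔ/ → /ʔe/, /n/ → /ne/, /s/ → /se/.

ŋoɪʔenese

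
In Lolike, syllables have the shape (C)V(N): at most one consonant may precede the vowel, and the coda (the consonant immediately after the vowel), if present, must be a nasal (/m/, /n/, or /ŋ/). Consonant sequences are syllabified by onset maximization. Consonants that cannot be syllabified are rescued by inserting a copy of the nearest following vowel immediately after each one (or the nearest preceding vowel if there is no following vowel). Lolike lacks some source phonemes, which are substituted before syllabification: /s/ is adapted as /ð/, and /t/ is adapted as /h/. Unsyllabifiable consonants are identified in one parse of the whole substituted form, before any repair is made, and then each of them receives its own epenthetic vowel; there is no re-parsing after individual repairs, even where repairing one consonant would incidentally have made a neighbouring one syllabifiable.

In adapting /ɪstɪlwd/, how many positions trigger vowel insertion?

After substitution the input is /ɪðhɪlwd/.
The unsyllabifiable consonants are /ð/, /l/, /w/, /d/; each receives one epenthetic vowel.

4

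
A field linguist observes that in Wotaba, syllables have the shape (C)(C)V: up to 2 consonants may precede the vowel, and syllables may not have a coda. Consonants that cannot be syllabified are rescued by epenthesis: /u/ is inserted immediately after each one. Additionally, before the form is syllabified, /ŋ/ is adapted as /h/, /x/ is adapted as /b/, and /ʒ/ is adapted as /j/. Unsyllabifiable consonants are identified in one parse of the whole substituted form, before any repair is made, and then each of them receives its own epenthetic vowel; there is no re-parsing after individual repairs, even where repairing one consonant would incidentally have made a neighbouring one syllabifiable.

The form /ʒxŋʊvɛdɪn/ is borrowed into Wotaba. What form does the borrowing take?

jubhʊvɛdɪnu

Substitution: /ʒ/ → /j/, /x/ → /b/, /ŋ/ → /h/, giving /jbhʊvɛdɪn/.
Syllabifying with onset maximization leaves /j/, /n/ stranded (no codas are permitted; onsets may contain at most 2 consonants).
Epenthesis after each stranded consonant: /j/ → /ju/, /n/ → /nu/.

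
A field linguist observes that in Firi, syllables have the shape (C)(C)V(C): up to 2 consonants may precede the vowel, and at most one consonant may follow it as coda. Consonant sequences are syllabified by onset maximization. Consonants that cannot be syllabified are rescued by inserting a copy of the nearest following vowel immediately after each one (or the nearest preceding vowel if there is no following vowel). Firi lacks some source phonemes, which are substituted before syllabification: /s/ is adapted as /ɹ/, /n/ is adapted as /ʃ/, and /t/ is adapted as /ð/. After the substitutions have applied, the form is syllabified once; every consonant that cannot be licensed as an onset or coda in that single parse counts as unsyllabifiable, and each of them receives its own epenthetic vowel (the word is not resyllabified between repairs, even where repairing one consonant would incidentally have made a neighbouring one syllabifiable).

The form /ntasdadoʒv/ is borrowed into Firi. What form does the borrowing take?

Substitution: /n/ → /ʃ/, /t/ → /ð/, /s/ → /ɹ/, giving /ʃðaɹdadoʒv/.
Syllabifying with onset maximization leaves /v/ stranded (at most one coda consonant is licensed; onsets may contain at most 2 consonants).
Inserting the epenthetic vowel yields /v/ → /vo/.

ʃðaɹdadoʒvo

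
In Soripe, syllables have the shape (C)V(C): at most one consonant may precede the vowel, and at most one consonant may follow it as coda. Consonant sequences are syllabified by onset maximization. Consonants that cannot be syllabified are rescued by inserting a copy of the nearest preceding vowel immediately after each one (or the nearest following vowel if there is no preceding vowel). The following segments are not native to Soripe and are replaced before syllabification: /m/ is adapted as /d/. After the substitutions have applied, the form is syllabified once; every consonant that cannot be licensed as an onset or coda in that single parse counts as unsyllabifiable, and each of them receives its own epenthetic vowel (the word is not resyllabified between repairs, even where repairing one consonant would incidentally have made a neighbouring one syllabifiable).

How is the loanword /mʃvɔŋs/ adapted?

Substitution: /m/ → /d/, giving /dʃvɔŋs/.
Syllabifying with onset maximization leaves /d/, /ʃ/, /s/ stranded (at most one coda consonant is licensed; onsets are limited to one consonant).
Each unlicensed consonant becomes the onset of a new syllable: /d/ → /dɔ/, /ʃ/ → /ʃɔ/, /s/ → /sɔ/.

dɔʃɔvɔŋsɔ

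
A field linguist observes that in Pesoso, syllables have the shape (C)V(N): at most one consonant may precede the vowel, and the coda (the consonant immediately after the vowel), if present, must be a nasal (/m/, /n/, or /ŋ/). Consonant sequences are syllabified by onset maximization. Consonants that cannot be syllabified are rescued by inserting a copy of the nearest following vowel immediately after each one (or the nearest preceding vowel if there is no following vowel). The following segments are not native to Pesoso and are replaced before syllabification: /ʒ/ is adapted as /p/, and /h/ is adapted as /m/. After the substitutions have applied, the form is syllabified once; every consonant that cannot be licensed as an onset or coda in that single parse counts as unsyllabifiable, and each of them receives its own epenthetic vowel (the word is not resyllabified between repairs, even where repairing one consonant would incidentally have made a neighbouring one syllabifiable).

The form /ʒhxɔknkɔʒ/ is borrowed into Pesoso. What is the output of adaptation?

Substitution: /ʒ/ → /p/, /h/ → /m/, giving /pmxɔknkɔp/.
Syllabifying with onset maximization leaves /p/, /m/, /k/, /n/, /p/ stranded (only a nasal (/m/, /n/, or /ŋ/) is licensed in coda position; onsets are limited to one consonant).
Each unlicensed consonant becomes the onset of a new syllable: /p/ → /pɔ/, /m/ → /mɔ/, /k/ → /kɔ/, /n/ → /nɔ/, /p/ → /pɔ/.

pɔmɔxɔkɔnɔkɔpɔ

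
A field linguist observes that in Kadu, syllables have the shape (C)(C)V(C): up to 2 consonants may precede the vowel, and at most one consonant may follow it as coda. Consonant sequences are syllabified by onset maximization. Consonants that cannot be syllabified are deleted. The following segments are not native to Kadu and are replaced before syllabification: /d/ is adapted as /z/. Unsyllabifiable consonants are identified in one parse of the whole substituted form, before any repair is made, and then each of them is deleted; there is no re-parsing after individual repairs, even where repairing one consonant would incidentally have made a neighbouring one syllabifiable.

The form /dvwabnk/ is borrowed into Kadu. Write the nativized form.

Substitution: /d/ → /z/, giving /zvwabnk/.
Syllabifying with onset maximization leaves /z/, /n/, /k/ stranded (at most one coda consonant is licensed; onsets may contain at most 2 consonants).
Deleting the stranded consonants removes /z/, /n/, /k/.

vwab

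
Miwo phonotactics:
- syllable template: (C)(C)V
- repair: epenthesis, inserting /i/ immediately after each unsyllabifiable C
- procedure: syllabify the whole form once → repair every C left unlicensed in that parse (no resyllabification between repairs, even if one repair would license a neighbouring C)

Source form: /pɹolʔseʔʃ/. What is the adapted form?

pɹoliʔseʔiʃi

Syllabifying with onset maximization leaves /l/, /ʔ/, /ʃ/ stranded (no codas are permitted; onsets may contain at most 2 consonants).
Each unlicensed consonant becomes the onset of a new syllable: /l/ → /li/, /ʔ/ → /ʔi/, /ʃ/ → /ʃi/.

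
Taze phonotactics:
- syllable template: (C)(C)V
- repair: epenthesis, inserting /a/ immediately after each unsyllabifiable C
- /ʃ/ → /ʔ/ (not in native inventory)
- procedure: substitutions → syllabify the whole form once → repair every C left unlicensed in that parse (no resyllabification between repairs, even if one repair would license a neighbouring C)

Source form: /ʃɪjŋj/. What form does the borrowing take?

Substitution: /ʃ/ → /ʔ/, giving /ʔɪjŋj/.
Under (C)(C)V, the unsyllabifiable consonants are /j/, /ŋ/, /j/ (no codas are permitted; onsets may contain at most 2 consonants).
Each unlicensed consonant becomes the onset of a new syllable: /j/ → /ja/, /ŋ/ → /ŋa/, /j/ → /ja/.

ʔɪjaŋaja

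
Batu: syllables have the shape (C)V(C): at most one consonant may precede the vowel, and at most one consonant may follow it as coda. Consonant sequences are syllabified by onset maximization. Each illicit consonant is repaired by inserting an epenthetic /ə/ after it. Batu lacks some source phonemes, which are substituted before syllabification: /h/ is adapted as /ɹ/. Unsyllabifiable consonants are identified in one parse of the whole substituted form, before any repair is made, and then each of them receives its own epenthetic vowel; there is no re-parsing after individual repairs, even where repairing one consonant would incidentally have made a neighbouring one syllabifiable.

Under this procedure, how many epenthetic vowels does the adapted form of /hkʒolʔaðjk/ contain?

4

After substitution the input is /ɹkʒolʔaðjk/.
The unsyllabifiable consonants are /ɹ/, /k/, /j/, /k/; each receives one epenthetic vowel.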